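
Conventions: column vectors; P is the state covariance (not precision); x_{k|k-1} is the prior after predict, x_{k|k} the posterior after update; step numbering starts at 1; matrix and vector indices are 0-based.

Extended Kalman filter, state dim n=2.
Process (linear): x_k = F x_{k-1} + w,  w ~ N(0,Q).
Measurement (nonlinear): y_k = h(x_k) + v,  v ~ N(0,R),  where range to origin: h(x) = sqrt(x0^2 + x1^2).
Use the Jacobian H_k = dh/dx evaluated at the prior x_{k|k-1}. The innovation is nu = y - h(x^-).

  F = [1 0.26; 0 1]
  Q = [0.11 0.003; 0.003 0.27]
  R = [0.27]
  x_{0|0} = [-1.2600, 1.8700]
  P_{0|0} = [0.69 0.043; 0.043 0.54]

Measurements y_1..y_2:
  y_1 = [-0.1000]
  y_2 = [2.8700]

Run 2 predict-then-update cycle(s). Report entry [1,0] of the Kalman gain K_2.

K[1,0] = 0.2552

step 1: x^-=[-0.7738, 1.8700]  P^-=[0.8589 0.1864; 0.1864 0.8100]  H_jac=[-0.3824 0.9240]  S=[0.9554]  K=[-0.1634; 0.7088]  nu=[-2.1238]  x^+=[-0.4267, 0.3647]  P^+=[0.8333 0.2971; 0.2971 0.3300]
step 2: x^-=[-0.3319, 0.3647]  P^-=[1.1201 0.3859; 0.3859 0.6000]  H_jac=[-0.6730 0.7396]  S=[0.7214]  K=[-0.6493; 0.2552]  nu=[2.3769]  x^+=[-1.8752, 0.9713]  P^+=[0.8160 0.5054; 0.5054 0.5530]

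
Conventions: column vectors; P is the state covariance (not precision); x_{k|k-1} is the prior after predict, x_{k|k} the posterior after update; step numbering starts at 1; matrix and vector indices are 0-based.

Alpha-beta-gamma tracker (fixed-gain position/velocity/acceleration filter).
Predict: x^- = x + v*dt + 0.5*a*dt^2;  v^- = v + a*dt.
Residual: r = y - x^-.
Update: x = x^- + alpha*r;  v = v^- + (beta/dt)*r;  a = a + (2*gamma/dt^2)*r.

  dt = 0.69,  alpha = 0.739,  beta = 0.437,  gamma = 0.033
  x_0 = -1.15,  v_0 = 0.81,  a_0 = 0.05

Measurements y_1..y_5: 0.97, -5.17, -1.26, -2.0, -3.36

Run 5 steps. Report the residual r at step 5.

resid = -1.0566

step 1: x_pred=-0.5792  r=1.5492  x^+=0.5657  v^+=1.8257  a^+=0.2648
step 2: x_pred=1.8884  r=-7.0584  x^+=-3.3278  v^+=-2.4620  a^+=-0.7137
step 3: x_pred=-5.1964  r=3.9364  x^+=-2.2874  v^+=-0.4614  a^+=-0.1680
step 4: x_pred=-2.6458  r=0.6458  x^+=-2.1685  v^+=-0.1683  a^+=-0.0785
step 5: x_pred=-2.3034  r=-1.0566  x^+=-3.0842  v^+=-0.8917  a^+=-0.2250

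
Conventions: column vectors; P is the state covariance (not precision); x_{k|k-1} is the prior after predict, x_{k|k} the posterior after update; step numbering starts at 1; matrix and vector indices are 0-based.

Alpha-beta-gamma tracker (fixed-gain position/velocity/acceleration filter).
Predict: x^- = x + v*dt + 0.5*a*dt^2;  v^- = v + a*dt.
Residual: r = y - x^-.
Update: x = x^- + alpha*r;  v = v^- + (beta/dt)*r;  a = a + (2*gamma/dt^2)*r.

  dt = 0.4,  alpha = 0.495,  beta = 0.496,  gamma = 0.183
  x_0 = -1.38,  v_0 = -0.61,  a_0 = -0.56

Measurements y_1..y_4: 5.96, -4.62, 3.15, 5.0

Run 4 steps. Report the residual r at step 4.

resid = 3.2959

step 1: x_pred=-1.6688  r=7.6288  x^+=2.1075  v^+=8.6257  a^+=16.8909
step 2: x_pred=6.9090  r=-11.5290  x^+=1.2022  v^+=1.0861  a^+=-9.4817
step 3: x_pred=0.8780  r=2.2720  x^+=2.0027  v^+=0.1106  a^+=-4.2846
step 4: x_pred=1.7041  r=3.2959  x^+=3.3356  v^+=2.4836  a^+=3.2546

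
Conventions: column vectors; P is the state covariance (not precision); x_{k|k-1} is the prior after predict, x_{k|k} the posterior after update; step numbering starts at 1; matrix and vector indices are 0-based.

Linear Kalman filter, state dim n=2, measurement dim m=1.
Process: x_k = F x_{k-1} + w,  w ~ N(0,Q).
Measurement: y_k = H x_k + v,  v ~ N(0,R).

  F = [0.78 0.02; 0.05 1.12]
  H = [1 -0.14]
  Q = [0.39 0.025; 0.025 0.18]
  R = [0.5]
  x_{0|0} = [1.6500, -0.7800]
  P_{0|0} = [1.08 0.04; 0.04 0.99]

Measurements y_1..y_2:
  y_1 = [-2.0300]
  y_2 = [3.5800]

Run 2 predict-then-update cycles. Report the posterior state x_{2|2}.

step 1: x^-=[1.2714, -0.7911]  P^-=[1.0487 0.1243; 0.1243 1.4290]  S=[1.5419]  K=[0.6688; -0.0491]  nu=[-3.4122]  x^+=[-1.0108, -0.6234]  P^+=[0.3589 0.1750; 0.1750 1.4253]
step 2: x^-=[-0.8009, -0.7487]  P^-=[0.6144 0.2240; 0.2240 1.9884]  S=[1.0907]  K=[0.5346; -0.0499]  nu=[4.2761]  x^+=[1.4850, -0.9621]  P^+=[0.3027 0.2530; 0.2530 1.9857]

x_post = [1.4850, -0.9621]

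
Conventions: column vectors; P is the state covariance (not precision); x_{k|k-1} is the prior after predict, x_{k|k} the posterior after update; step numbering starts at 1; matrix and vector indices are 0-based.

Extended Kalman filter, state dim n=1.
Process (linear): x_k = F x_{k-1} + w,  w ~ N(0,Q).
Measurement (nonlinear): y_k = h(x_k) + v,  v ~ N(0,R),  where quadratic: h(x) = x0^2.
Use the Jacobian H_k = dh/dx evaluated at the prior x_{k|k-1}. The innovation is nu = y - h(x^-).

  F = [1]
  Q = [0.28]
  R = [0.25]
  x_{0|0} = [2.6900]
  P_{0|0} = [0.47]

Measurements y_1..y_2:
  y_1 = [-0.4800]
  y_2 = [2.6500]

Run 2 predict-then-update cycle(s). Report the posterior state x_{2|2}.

x_post = [1.6298]

step 1: x^-=[2.6900]  P^-=[0.7500]  H_jac=[5.3800]  S=[21.9583]  K=[0.1838]  nu=[-7.7161]  x^+=[1.2721]  P^+=[0.0085]
step 2: x^-=[1.2721]  P^-=[0.2885]  H_jac=[2.5442]  S=[2.1177]  K=[0.3466]  nu=[1.0317]  x^+=[1.6298]  P^+=[0.0341]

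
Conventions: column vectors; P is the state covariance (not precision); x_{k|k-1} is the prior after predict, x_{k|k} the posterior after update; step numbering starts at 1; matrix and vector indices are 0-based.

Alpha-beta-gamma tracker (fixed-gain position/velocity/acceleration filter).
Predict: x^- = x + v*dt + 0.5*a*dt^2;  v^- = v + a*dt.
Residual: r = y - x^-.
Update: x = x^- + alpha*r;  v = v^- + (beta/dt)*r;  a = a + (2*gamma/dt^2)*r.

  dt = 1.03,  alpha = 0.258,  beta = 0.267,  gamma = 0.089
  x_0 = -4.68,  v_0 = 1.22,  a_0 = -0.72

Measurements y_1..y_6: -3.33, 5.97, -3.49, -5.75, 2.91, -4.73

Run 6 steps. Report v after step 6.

step 1: x_pred=-3.8053  r=0.4753  x^+=-3.6827  v^+=0.6016  a^+=-0.6402
step 2: x_pred=-3.4026  r=9.3726  x^+=-0.9845  v^+=2.3718  a^+=0.9323
step 3: x_pred=1.9530  r=-5.4430  x^+=0.5487  v^+=1.9211  a^+=0.0191
step 4: x_pred=2.5375  r=-8.2875  x^+=0.3994  v^+=-0.2076  a^+=-1.3714
step 5: x_pred=-0.5419  r=3.4519  x^+=0.3487  v^+=-0.7253  a^+=-0.7923
step 6: x_pred=-0.8186  r=-3.9114  x^+=-1.8278  v^+=-2.5552  a^+=-1.4485

v_post = -2.5552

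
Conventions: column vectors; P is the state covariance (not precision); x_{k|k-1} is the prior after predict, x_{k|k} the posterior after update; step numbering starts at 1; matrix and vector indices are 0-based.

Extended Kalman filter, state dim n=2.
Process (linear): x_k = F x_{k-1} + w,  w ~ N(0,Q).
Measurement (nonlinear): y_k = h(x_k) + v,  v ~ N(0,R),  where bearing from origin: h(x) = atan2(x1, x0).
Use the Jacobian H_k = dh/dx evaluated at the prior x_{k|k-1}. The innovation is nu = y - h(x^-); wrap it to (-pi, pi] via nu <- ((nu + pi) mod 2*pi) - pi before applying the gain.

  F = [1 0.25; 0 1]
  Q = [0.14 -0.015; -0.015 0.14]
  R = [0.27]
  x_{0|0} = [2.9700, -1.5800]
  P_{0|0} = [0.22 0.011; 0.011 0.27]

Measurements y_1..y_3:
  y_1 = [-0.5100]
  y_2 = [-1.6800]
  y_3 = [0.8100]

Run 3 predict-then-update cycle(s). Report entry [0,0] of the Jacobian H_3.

H_jac[0,0] = 0.3556

step 1: x^-=[2.5750, -1.5800]  P^-=[0.3824 0.0635; 0.0635 0.4100]  H_jac=[0.1731 0.2821]  S=[0.3203]  K=[0.2626; 0.3955]  nu=[0.0404]  x^+=[2.5856, -1.5640]  P^+=[0.3603 0.0302; 0.0302 0.3599]
step 2: x^-=[2.1946, -1.5640]  P^-=[0.5379 0.1052; 0.1052 0.4999]  H_jac=[0.2154 0.3022]  S=[0.3543]  K=[0.4167; 0.4903]  nu=[-1.0608]  x^+=[1.7525, -2.0842]  P^+=[0.4764 0.0328; 0.0328 0.4147]
step 3: x^-=[1.2315, -2.0842]  P^-=[0.6587 0.1215; 0.1215 0.5547]  H_jac=[0.3556 0.2101]  S=[0.3960]  K=[0.6561; 0.4035]  nu=[1.8471]  x^+=[2.4434, -1.3389]  P^+=[0.4883 0.0167; 0.0167 0.4903]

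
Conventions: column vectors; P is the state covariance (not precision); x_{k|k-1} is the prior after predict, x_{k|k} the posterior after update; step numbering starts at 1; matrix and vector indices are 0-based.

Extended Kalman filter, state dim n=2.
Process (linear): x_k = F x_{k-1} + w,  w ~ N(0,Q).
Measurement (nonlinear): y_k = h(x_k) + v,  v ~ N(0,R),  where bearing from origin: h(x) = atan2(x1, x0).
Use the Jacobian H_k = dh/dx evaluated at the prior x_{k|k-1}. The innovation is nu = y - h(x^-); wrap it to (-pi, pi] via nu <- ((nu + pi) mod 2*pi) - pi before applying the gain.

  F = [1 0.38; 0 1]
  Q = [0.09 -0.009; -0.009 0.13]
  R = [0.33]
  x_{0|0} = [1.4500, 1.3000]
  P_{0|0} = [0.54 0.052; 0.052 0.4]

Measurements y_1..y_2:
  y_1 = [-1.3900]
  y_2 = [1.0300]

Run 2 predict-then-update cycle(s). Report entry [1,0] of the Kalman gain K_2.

step 1: x^-=[1.9440, 1.3000]  P^-=[0.7273 0.1950; 0.1950 0.5300]  H_jac=[-0.2377 0.3554]  S=[0.4051]  K=[-0.2556; 0.3506]  nu=[-1.9794]  x^+=[2.4500, 0.6060]  P^+=[0.7008 0.2313; 0.2313 0.4802]
step 2: x^-=[2.6803, 0.6060]  P^-=[1.0359 0.4048; 0.4048 0.6102]  H_jac=[-0.0802 0.3550]  S=[0.3905]  K=[0.1550; 0.4715]  nu=[0.8077]  x^+=[2.8055, 0.9868]  P^+=[1.0266 0.3762; 0.3762 0.5234]

K[1,0] = 0.4715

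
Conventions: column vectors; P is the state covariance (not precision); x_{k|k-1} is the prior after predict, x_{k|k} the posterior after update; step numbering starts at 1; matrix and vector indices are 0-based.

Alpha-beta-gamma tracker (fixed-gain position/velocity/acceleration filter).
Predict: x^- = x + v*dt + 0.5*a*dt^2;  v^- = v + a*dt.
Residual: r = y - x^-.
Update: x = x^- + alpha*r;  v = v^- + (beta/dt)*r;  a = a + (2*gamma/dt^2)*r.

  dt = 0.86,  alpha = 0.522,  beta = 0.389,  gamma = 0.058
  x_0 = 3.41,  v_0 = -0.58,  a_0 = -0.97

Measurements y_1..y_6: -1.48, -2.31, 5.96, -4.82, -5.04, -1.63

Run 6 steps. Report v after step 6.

v_post = -0.4451

step 1: x_pred=2.5525  r=-4.0325  x^+=0.4475  v^+=-3.2382  a^+=-1.6025
step 2: x_pred=-2.9299  r=0.6199  x^+=-2.6063  v^+=-4.3359  a^+=-1.5052
step 3: x_pred=-6.8918  r=12.8518  x^+=-0.1832  v^+=0.1828  a^+=0.5105
step 4: x_pred=0.1628  r=-4.9828  x^+=-2.4382  v^+=-1.6320  a^+=-0.2710
step 5: x_pred=-3.9420  r=-1.0980  x^+=-4.5152  v^+=-2.3618  a^+=-0.4433
step 6: x_pred=-6.7102  r=5.0802  x^+=-4.0583  v^+=-0.4451  a^+=0.3535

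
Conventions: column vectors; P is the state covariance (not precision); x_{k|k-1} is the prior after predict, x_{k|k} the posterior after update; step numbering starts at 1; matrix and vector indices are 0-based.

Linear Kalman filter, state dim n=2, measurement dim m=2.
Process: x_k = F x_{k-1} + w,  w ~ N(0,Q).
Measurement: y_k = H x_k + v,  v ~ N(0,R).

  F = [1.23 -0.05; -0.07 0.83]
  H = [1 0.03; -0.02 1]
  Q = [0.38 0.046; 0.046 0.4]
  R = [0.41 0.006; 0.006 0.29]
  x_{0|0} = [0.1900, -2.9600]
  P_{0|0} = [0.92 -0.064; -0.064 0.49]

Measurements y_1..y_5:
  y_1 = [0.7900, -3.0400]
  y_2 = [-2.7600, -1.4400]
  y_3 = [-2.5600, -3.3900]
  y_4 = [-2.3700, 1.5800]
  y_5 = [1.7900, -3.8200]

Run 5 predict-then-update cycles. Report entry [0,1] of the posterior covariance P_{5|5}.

step 1: x^-=[0.3817, -2.4701]  P^-=[1.7810 -0.1191; -0.1191 0.7495]  S=[2.1845 -0.1262; -0.1262 1.0450]  K=[0.8107 -0.0502; -0.0027 0.7192]  nu=[0.4824, -0.5623]  x^+=[0.8010, -2.8758]  P^+=[0.3322 -0.0030; -0.0030 0.2085]
step 2: x^-=[1.1290, -2.4430]  P^-=[0.8835 0.0056; 0.0056 0.5456]  S=[1.2943 0.0103; 0.0103 0.8357]  K=[0.6829 -0.0228; 0.0118 0.6526]  nu=[-3.8158, 1.0255]  x^+=[-1.5002, -1.8187]  P^+=[0.2798 0.0031; 0.0031 0.1894]
step 3: x^-=[-1.7543, -1.4045]  P^-=[0.8033 0.0172; 0.0172 0.5315]  S=[1.2149 0.0231; 0.0231 0.8211]  K=[0.6620 -0.0172; 0.0150 0.6464]  nu=[-0.7636, -2.0206]  x^+=[-2.2250, -2.7221]  P^+=[0.2712 0.0044; 0.0044 0.1876]
step 4: x^-=[-2.6006, -2.1036]  P^-=[0.7902 0.0194; 0.0194 0.5301]  S=[1.2019 0.0255; 0.0255 0.8196]  K=[0.6583 -0.0161; 0.0157 0.6458]  nu=[0.2937, 3.6316]  x^+=[-2.4657, 0.2462]  P^+=[0.2697 0.0047; 0.0047 0.1875]
step 5: x^-=[-3.0451, 0.3769]  P^-=[0.7879 0.0198; 0.0198 0.5299]  S=[1.1995 0.0259; 0.0259 0.8194]  K=[0.6577 -0.0159; 0.0158 0.6457]  nu=[4.8238, -4.2579]  x^+=[0.1949, -2.2961]  P^+=[0.2694 0.0047; 0.0047 0.1874]

P_post[0,1] = 0.0047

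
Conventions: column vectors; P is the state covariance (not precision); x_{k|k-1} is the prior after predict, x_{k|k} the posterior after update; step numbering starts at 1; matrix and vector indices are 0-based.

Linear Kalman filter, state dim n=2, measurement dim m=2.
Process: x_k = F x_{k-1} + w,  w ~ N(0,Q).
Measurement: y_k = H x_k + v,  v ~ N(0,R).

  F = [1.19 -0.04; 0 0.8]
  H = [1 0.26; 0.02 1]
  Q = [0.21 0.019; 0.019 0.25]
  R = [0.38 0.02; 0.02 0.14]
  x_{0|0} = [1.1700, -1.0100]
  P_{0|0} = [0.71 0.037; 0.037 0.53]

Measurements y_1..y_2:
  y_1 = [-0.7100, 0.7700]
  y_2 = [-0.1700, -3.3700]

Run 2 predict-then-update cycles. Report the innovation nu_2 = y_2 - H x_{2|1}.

innov = [0.1023, -3.7152]

step 1: x^-=[1.4327, -0.8080]  P^-=[1.2128 0.0373; 0.0373 0.5892]  S=[1.6520 0.2349; 0.2349 0.7312]  K=[0.7629 -0.1610; 0.0006 0.8067]  nu=[-1.9326, 1.5493]  x^+=[-0.2910, 0.4407]  P^+=[0.2901 -0.0131; -0.0131 0.1132]
step 2: x^-=[-0.3640, 0.3525]  P^-=[0.6222 0.0029; 0.0029 0.3225]  S=[1.0255 0.1192; 0.1192 0.4628]  K=[0.6222 -0.1271; 0.0037 0.6959]  nu=[0.1023, -3.7152]  x^+=[0.1718, -2.2325]  P^+=[0.2365 -0.0101; -0.0101 0.0977]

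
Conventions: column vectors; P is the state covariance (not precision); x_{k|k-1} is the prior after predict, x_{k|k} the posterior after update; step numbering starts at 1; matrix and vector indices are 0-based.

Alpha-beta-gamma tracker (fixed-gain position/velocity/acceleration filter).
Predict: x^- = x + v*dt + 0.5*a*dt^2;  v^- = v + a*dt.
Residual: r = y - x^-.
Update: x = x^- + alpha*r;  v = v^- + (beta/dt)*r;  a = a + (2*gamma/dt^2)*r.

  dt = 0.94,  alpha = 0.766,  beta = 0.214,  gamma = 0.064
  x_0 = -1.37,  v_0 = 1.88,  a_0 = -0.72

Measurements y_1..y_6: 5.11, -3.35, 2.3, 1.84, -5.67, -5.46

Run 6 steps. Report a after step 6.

a_post = -1.2747

step 1: x_pred=0.0791  r=5.0309  x^+=3.9328  v^+=2.3485  a^+=0.0088
step 2: x_pred=6.1443  r=-9.4943  x^+=-1.1283  v^+=0.1953  a^+=-1.3666
step 3: x_pred=-1.5485  r=3.8485  x^+=1.3995  v^+=-0.2131  a^+=-0.8091
step 4: x_pred=0.8417  r=0.9983  x^+=1.6064  v^+=-0.7464  a^+=-0.6645
step 5: x_pred=0.6113  r=-6.2813  x^+=-4.2002  v^+=-2.8009  a^+=-1.5744
step 6: x_pred=-7.5286  r=2.0686  x^+=-5.9441  v^+=-3.8099  a^+=-1.2747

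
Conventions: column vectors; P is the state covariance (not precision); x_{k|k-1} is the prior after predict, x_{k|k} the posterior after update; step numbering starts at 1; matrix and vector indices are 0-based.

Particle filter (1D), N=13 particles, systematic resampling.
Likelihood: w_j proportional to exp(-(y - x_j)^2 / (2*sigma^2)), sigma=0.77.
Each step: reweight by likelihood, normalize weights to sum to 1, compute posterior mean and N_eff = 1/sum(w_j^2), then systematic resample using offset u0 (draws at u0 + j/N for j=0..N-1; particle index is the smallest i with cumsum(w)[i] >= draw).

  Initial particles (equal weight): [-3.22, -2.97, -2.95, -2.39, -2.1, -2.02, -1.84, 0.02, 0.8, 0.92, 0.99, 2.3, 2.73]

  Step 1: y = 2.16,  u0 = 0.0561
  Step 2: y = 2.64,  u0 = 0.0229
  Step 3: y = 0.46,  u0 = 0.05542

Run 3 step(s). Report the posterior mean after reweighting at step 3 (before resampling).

post_mean = 1.4748

step 1: w=[0.0000, 0.0000, 0.0000, 0.0000, 0.0000, 0.0000, 0.0000, 0.0082, 0.0820, 0.1067, 0.1230, 0.3836, 0.2966]  mean=1.9776  Neff=3.7256  idx=[8, 9, 10, 10, 11, 11, 11, 11, 11, 12, 12, 12, 12]
step 2: w=[0.0065, 0.0093, 0.0114, 0.0114, 0.1025, 0.1025, 0.1025, 0.1025, 0.1025, 0.1122, 0.1122, 0.1122, 0.1122]  mean=2.4406  Neff=9.6803  idx=[2, 4, 5, 6, 6, 7, 8, 9, 9, 10, 11, 11, 12]
step 3: w=[0.6510, 0.0475, 0.0475, 0.0475, 0.0475, 0.0475, 0.0475, 0.0107, 0.0107, 0.0107, 0.0107, 0.0107, 0.0107]  mean=1.4748  Neff=2.2833  idx=[0, 0, 0, 0, 0, 0, 0, 0, 1, 3, 4, 6, 10]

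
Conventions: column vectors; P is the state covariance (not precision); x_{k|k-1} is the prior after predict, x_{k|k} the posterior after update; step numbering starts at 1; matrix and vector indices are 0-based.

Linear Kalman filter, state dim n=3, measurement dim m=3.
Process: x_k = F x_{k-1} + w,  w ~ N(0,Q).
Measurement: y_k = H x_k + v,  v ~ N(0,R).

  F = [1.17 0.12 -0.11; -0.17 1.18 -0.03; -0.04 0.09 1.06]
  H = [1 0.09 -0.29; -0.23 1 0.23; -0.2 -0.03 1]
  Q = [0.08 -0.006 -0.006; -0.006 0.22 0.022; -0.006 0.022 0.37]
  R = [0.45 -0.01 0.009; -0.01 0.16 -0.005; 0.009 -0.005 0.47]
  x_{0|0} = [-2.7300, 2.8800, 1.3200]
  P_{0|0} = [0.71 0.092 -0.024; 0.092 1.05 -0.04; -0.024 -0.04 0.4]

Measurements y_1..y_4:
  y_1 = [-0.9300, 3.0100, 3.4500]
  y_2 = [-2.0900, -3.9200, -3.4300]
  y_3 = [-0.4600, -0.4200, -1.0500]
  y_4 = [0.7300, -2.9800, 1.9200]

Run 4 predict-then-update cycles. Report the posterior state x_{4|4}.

step 1: x^-=[-2.9937, 3.8229, 1.7676]  P^-=[1.1049 0.1336 -0.0998; 0.1336 1.6686 0.0742; -0.0998 0.0742 0.8228]  S=[1.7158 -0.0876 -0.5598; -0.0876 1.9138 0.2605; -0.5598 0.2605 1.3756]  K=[0.6819 -0.0507 0.0510; 0.1646 0.8862 -0.1027; 0.0061 0.0682 0.6006]  nu=[2.2322, -1.9080, 1.1983]  x^+=[-1.3136, 2.3763, 2.3708]  P^+=[0.3328 0.0388 0.0981; 0.0388 0.1585 -0.0387; 0.0981 -0.0387 0.3005]
step 2: x^-=[-1.5126, 2.9563, 2.7794]  P^-=[0.5281 0.0076 0.0665; 0.0076 0.4387 -0.0367; 0.0665 -0.0367 0.6934]  S=[1.0047 -0.1012 -0.2325; -0.1012 0.6359 0.1093; -0.2325 0.1093 1.1606]  K=[0.5164 -0.0862 0.0777; 0.1079 0.7064 -0.0892; 0.0043 0.0697 0.5812]  nu=[-0.0374, -7.8634, -6.4233]  x^+=[-1.3529, -2.0295, -1.5025]  P^+=[0.2596 0.0187 0.0941; 0.0187 0.1252 -0.0370; 0.0941 -0.0370 0.2906]
step 3: x^-=[-1.6612, -2.1197, -1.7212]  P^-=[0.4226 -0.0101 0.0639; -0.0101 0.3982 -0.0364; 0.0639 -0.0364 0.6828]  S=[0.8963 -0.0980 -0.2101; -0.0980 0.5978 0.1077; -0.2101 0.1077 1.1465]  K=[0.4572 -0.0934 0.0748; 0.0952 0.6873 -0.0875; -0.0102 0.0717 0.5767]  nu=[0.8928, 1.7135, 0.2754]  x^+=[-1.3925, -0.8811, -1.4487]  P^+=[0.2312 0.0134 0.0864; 0.0134 0.1211 -0.0374; 0.0864 -0.0374 0.2868]
step 4: x^-=[-1.5756, -0.7595, -1.5592]  P^-=[0.3842 -0.0121 0.0555; -0.0121 0.3938 -0.0357; 0.0555 -0.0357 0.6790]  S=[0.8620 -0.0940 -0.2100; -0.0940 0.5933 0.1086; -0.2100 0.1086 1.1445]  K=[0.4328 -0.0920 0.0698; 0.0925 0.6852 -0.0874; -0.0199 0.0734 0.5739]  nu=[1.9217, -2.2242, 3.1413]  x^+=[-0.3199, -2.3805, 0.0420]  P^+=[0.2188 0.0122 0.0813; 0.0122 0.1206 -0.0376; 0.0813 -0.0376 0.2843]

x_post = [-0.3199, -2.3805, 0.0420]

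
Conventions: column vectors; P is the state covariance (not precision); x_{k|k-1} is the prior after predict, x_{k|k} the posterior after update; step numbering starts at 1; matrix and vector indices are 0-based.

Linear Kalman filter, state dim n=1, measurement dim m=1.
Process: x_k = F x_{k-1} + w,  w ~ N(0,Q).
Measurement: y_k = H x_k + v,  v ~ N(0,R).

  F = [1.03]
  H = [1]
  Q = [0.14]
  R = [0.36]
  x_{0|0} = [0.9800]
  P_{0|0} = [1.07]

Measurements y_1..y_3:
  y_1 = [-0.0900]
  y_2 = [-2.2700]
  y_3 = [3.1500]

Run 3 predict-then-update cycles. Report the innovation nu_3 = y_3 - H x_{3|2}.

innov = [4.3603]

step 1: x^-=[1.0094]  P^-=[1.2752]  S=[1.6352]  K=[0.7798]  nu=[-1.0994]  x^+=[0.1520]  P^+=[0.2807]
step 2: x^-=[0.1566]  P^-=[0.4378]  S=[0.7978]  K=[0.5488]  nu=[-2.4266]  x^+=[-1.1751]  P^+=[0.1976]
step 3: x^-=[-1.2103]  P^-=[0.3496]  S=[0.7096]  K=[0.4927]  nu=[4.3603]  x^+=[0.9379]  P^+=[0.1774]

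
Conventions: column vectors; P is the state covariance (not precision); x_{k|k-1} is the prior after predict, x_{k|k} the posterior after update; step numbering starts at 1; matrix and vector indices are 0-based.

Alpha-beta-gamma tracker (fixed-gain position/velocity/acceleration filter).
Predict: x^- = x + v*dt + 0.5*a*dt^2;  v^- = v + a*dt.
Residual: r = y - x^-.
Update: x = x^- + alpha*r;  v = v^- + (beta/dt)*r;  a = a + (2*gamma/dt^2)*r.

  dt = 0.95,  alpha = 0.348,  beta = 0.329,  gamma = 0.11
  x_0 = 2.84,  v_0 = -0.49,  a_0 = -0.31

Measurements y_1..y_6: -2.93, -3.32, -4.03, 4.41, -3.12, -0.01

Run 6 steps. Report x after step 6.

step 1: x_pred=2.2346  r=-5.1646  x^+=0.4373  v^+=-2.5731  a^+=-1.5690
step 2: x_pred=-2.7151  r=-0.6049  x^+=-2.9256  v^+=-4.2731  a^+=-1.7164
step 3: x_pred=-7.7596  r=3.7296  x^+=-6.4617  v^+=-4.6121  a^+=-0.8073
step 4: x_pred=-11.2074  r=15.6174  x^+=-5.7726  v^+=0.0296  a^+=2.9997
step 5: x_pred=-4.3908  r=1.2708  x^+=-3.9486  v^+=3.3195  a^+=3.3095
step 6: x_pred=0.6983  r=-0.7083  x^+=0.4518  v^+=6.2182  a^+=3.1369

x_post = 0.4518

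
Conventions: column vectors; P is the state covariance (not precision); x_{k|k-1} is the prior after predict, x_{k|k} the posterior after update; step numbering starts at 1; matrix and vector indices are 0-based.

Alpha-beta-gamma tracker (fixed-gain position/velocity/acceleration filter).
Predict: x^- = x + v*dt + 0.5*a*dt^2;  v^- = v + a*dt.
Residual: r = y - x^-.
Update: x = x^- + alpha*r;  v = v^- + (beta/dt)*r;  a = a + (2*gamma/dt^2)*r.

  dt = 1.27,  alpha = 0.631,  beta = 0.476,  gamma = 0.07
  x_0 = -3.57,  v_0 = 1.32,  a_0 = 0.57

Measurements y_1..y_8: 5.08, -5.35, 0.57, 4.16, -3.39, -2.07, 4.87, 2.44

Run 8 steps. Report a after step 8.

step 1: x_pred=-1.4339  r=6.5139  x^+=2.6764  v^+=4.4853  a^+=1.1354
step 2: x_pred=9.2884  r=-14.6384  x^+=0.0516  v^+=0.4408  a^+=-0.1352
step 3: x_pred=0.5023  r=0.0677  x^+=0.5450  v^+=0.2944  a^+=-0.1293
step 4: x_pred=0.8147  r=3.3453  x^+=2.9256  v^+=1.3840  a^+=0.1610
step 5: x_pred=4.8132  r=-8.2032  x^+=-0.3630  v^+=-1.4860  a^+=-0.5510
step 6: x_pred=-2.6946  r=0.6246  x^+=-2.3005  v^+=-1.9517  a^+=-0.4968
step 7: x_pred=-5.1797  r=10.0497  x^+=1.1616  v^+=1.1841  a^+=0.3755
step 8: x_pred=2.9683  r=-0.5283  x^+=2.6349  v^+=1.4630  a^+=0.3297

a_post = 0.3297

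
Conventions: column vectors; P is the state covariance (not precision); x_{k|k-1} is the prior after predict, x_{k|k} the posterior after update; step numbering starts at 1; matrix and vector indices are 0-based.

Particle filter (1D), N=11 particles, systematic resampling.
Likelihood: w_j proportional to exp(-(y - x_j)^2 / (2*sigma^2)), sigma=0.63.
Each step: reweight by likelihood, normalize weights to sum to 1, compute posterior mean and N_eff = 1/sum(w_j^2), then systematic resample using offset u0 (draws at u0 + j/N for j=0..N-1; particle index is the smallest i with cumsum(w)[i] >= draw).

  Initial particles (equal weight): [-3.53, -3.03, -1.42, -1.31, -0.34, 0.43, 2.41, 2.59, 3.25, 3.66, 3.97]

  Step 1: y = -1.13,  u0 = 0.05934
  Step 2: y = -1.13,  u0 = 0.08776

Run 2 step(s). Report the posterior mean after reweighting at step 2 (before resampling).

step 1: w=[0.0003, 0.0045, 0.3791, 0.4046, 0.1920, 0.0196, 0.0000, 0.0000, 0.0000, 0.0000, 0.0000]  mean=-1.1396  Neff=2.9018  idx=[2, 2, 2, 2, 3, 3, 3, 3, 3, 4, 4]
step 2: w=[0.0966, 0.0966, 0.0966, 0.0966, 0.1031, 0.1031, 0.1031, 0.1031, 0.1031, 0.0489, 0.0489]  mean=-1.2576  Neff=10.4922  idx=[0, 1, 2, 3, 4, 5, 6, 7, 8, 9, 10]

post_mean = -1.2576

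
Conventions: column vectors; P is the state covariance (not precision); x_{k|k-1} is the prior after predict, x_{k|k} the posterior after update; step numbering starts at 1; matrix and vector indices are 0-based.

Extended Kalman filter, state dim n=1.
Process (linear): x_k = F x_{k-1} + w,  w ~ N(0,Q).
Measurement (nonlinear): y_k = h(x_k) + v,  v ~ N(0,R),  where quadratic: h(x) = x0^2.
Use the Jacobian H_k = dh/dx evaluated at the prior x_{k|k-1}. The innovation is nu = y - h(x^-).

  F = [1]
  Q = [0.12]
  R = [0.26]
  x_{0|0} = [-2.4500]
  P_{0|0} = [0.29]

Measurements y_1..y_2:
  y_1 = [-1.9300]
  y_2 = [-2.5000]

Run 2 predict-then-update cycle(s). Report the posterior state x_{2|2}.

x_post = [0.2572]

step 1: x^-=[-2.4500]  P^-=[0.4100]  H_jac=[-4.9000]  S=[10.1041]  K=[-0.1988]  nu=[-7.9325]  x^+=[-0.8728]  P^+=[0.0106]
step 2: x^-=[-0.8728]  P^-=[0.1306]  H_jac=[-1.7456]  S=[0.6578]  K=[-0.3464]  nu=[-3.2617]  x^+=[0.2572]  P^+=[0.0516]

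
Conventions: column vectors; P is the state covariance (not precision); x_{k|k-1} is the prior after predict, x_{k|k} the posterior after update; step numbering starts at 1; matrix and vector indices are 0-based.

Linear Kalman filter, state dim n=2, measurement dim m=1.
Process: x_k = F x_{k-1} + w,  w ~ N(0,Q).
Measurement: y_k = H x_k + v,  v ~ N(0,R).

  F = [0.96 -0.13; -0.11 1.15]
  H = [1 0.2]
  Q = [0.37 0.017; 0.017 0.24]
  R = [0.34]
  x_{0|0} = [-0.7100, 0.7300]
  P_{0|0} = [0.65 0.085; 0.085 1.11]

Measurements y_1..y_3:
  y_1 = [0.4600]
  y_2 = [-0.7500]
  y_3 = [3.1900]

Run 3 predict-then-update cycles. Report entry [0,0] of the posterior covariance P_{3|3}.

P_post[0,0] = 0.3972

step 1: x^-=[-0.7765, 0.9176]  P^-=[0.9666 -0.1225; -0.1225 1.6943]  S=[1.3253]  K=[0.7108; 0.1632]  nu=[1.0530]  x^+=[-0.0280, 1.0895]  P^+=[0.2969 -0.2763; -0.2763 1.6590]
step 2: x^-=[-0.1685, 1.2560]  P^-=[0.7407 -0.5714; -0.5714 2.5076]  S=[0.9524]  K=[0.6577; -0.0734]  nu=[-0.8327]  x^+=[-0.7162, 1.3171]  P^+=[0.3287 -0.5254; -0.5254 2.5024]
step 3: x^-=[-0.8587, 1.5934]  P^-=[0.8464 -0.9794; -0.9794 3.6864]  S=[0.9421]  K=[0.6905; -0.2570]  nu=[3.7301]  x^+=[1.7168, 0.6347]  P^+=[0.3972 -0.8122; -0.8122 3.6241]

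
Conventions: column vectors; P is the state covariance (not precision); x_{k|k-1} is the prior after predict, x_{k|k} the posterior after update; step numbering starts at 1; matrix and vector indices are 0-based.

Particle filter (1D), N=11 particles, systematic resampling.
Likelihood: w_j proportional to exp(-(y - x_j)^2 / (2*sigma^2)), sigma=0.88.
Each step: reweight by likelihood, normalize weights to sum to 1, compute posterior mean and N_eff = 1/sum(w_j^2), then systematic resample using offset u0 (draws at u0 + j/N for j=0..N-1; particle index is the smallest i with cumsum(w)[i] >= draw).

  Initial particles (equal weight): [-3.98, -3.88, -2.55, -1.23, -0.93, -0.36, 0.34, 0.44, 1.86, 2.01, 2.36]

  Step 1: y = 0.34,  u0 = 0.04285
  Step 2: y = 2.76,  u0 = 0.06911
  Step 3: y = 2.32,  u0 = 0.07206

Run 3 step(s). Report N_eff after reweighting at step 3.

step 1: w=[0.0000, 0.0000, 0.0012, 0.0544, 0.0942, 0.1946, 0.2670, 0.2653, 0.0601, 0.0441, 0.0192]  mean=0.2254  Neff=5.0691  idx=[3, 4, 5, 5, 6, 6, 6, 7, 7, 7, 9]
step 2: w=[0.0000, 0.0002, 0.0022, 0.0022, 0.0265, 0.0265, 0.0265, 0.0360, 0.0360, 0.0360, 0.8081]  mean=1.6970  Neff=1.5174  idx=[6, 9, 10, 10, 10, 10, 10, 10, 10, 10, 10]
step 3: w=[0.0092, 0.0118, 0.1088, 0.1088, 0.1088, 0.1088, 0.1088, 0.1088, 0.1088, 0.1088, 0.1088]  mean=1.9761  Neff=9.3709  idx=[2, 3, 4, 4, 5, 6, 7, 8, 9, 9, 10]

N_eff = 9.3709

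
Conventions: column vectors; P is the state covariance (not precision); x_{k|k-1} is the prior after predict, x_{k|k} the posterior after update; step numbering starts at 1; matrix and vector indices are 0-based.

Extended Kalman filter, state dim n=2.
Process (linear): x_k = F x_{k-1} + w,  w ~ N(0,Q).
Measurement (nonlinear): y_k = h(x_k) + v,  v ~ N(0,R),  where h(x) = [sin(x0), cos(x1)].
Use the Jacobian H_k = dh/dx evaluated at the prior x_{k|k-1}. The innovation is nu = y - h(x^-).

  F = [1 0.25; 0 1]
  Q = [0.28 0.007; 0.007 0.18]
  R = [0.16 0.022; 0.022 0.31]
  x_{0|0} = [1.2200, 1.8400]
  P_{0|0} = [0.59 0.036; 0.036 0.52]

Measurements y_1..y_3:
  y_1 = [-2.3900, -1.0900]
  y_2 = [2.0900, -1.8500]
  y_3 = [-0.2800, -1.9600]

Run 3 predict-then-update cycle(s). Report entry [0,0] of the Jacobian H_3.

H_jac[0,0] = 0.5052

step 1: x^-=[1.6800, 1.8400]  P^-=[0.9205 0.1730; 0.1730 0.7000]  H_jac=[-0.1090 0.0000; 0.0000 -0.9640]  S=[0.1709 0.0402; 0.0402 0.9605]  K=[-0.5515 -0.1506; 0.0554 -0.7049]  nu=[-3.3840, -0.8240]  x^+=[3.6704, 2.2335]  P^+=[0.8401 0.0610; 0.0610 0.2254]
step 2: x^-=[4.2288, 2.2335]  P^-=[1.1647 0.1244; 0.1244 0.4054]  H_jac=[-0.4650 0.0000; 0.0000 -0.7883]  S=[0.4118 0.0676; 0.0676 0.5620]  K=[-1.3123 -0.0166; -0.0480 -0.5630]  nu=[2.9753, -1.2348]  x^+=[0.3447, 2.7857]  P^+=[0.4524 0.0432; 0.0432 0.2227]
step 3: x^-=[1.0412, 2.7857]  P^-=[0.7679 0.1058; 0.1058 0.4027]  H_jac=[0.5052 0.0000; 0.0000 -0.3484]  S=[0.3560 0.0034; 0.0034 0.3589]  K=[1.0908 -0.1130; 0.1539 -0.3924]  nu=[-1.1430, -1.0227]  x^+=[-0.0901, 3.0111]  P^+=[0.3405 0.0317; 0.0317 0.3394]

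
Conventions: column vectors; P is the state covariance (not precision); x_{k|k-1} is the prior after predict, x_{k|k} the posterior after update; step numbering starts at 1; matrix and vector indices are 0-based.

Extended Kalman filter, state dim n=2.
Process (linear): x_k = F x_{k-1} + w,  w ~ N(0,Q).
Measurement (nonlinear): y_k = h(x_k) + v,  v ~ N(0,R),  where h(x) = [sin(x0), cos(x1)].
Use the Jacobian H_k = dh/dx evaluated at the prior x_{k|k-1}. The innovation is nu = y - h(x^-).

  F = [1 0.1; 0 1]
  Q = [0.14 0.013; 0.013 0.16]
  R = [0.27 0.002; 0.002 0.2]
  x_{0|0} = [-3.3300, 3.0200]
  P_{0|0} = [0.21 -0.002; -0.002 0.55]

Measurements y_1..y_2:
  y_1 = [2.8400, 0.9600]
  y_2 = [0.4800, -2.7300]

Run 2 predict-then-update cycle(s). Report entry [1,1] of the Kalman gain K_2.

step 1: x^-=[-3.0280, 3.0200]  P^-=[0.3551 0.0660; 0.0660 0.7100]  H_jac=[-0.9936 0.0000; 0.0000 -0.1213]  S=[0.6205 0.0100; 0.0100 0.2104]  K=[-0.5684 -0.0112; -0.0992 -0.4045]  nu=[2.9533, 1.9526]  x^+=[-4.7284, 1.9372]  P^+=[0.1545 0.0278; 0.0278 0.6687]
step 2: x^-=[-4.5347, 1.9372]  P^-=[0.3067 0.1076; 0.1076 0.8287]  H_jac=[-0.1768 0.0000; 0.0000 -0.9336]  S=[0.2796 0.0198; 0.0198 0.9223]  K=[-0.1865 -0.1050; -0.0088 -0.8386]  nu=[-0.5043, -2.3718]  x^+=[-4.1917, 3.9307]  P^+=[0.2861 0.0229; 0.0229 0.1797]

K[1,1] = -0.8386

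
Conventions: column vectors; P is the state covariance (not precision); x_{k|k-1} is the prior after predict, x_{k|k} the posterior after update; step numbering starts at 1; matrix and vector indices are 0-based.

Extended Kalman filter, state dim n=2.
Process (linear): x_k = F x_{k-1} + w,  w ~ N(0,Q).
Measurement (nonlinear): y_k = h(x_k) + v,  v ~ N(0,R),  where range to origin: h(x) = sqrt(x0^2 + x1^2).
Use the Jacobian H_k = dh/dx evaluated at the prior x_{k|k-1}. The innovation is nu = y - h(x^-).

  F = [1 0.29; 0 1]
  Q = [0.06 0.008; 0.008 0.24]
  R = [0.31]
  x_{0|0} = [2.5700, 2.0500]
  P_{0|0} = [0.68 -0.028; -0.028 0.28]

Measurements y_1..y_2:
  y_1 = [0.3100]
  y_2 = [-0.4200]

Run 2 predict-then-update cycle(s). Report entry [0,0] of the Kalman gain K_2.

step 1: x^-=[3.1645, 2.0500]  P^-=[0.7473 0.0612; 0.0612 0.5200]  H_jac=[0.8393 0.5437]  S=[1.0460]  K=[0.6315; 0.3194]  nu=[-3.4605]  x^+=[0.9794, 0.9447]  P^+=[0.3303 -0.1498; -0.1498 0.4133]
step 2: x^-=[1.2533, 0.9447]  P^-=[0.3381 -0.0219; -0.0219 0.6533]  H_jac=[0.7986 0.6019]  S=[0.7413]  K=[0.3465; 0.5069]  nu=[-1.9895]  x^+=[0.5640, -0.0637]  P^+=[0.2492 -0.1521; -0.1521 0.4628]

K[0,0] = 0.3465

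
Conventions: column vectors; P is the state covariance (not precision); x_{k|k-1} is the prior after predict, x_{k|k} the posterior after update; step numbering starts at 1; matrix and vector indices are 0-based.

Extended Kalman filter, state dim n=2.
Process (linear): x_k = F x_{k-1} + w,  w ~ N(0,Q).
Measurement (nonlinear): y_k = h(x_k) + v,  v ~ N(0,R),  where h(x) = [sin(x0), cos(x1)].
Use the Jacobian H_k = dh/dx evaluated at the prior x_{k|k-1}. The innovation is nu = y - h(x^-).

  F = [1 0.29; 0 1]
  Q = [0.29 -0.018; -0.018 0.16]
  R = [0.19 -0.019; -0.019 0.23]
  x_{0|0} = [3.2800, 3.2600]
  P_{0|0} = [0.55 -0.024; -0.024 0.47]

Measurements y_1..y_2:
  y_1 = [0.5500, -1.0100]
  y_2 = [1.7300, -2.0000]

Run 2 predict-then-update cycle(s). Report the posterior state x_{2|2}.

x_post = [1.8032, 2.7272]

step 1: x^-=[4.2254, 3.2600]  P^-=[0.8656 0.0943; 0.0943 0.6300]  H_jac=[-0.4680 0.0000; 0.0000 0.1181]  S=[0.3796 -0.0242; -0.0242 0.2388]  K=[-1.0712 -0.0620; -0.0970 0.3018]  nu=[1.4337, -0.0170]  x^+=[2.6907, 3.1158]  P^+=[0.4324 0.0516; 0.0516 0.6033]
step 2: x^-=[3.5942, 3.1158]  P^-=[0.8031 0.2086; 0.2086 0.7633]  H_jac=[-0.8993 0.0000; 0.0000 -0.0258]  S=[0.8395 -0.0142; -0.0142 0.2305]  K=[-0.8616 -0.0763; -0.2251 -0.0993]  nu=[2.1674, -1.0003]  x^+=[1.8032, 2.7272]  P^+=[0.1804 0.0455; 0.0455 0.7191]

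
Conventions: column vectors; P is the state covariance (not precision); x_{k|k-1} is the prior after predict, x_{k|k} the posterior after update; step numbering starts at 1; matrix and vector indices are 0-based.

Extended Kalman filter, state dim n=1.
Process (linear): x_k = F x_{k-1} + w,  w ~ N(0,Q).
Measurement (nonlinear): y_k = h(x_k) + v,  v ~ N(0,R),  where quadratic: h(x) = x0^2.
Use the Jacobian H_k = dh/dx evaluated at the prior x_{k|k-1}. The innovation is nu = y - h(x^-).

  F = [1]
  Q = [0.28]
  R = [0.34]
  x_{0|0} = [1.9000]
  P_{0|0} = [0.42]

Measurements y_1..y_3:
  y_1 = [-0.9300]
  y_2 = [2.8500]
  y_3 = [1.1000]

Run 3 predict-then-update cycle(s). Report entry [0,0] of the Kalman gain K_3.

K[0,0] = 0.2640

step 1: x^-=[1.9000]  P^-=[0.7000]  H_jac=[3.8000]  S=[10.4480]  K=[0.2546]  nu=[-4.5400]  x^+=[0.7441]  P^+=[0.0228]
step 2: x^-=[0.7441]  P^-=[0.3028]  H_jac=[1.4883]  S=[1.0107]  K=[0.4459]  nu=[2.2963]  x^+=[1.7680]  P^+=[0.1019]
step 3: x^-=[1.7680]  P^-=[0.3819]  H_jac=[3.5360]  S=[5.1144]  K=[0.2640]  nu=[-2.0257]  x^+=[1.2332]  P^+=[0.0254]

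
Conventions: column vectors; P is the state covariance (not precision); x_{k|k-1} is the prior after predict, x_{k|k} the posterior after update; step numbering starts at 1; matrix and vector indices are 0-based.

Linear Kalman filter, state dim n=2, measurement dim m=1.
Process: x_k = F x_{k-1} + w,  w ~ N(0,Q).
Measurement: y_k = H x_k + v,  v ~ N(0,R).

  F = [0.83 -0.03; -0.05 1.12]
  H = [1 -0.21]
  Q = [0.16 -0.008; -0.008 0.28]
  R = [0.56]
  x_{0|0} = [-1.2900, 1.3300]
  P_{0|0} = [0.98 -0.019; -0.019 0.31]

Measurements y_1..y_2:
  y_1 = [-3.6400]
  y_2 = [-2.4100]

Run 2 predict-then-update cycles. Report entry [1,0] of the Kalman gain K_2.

K[1,0] = -0.2236

step 1: x^-=[-1.1106, 1.5541]  P^-=[0.8363 -0.0768; -0.0768 0.6734]  S=[1.4583]  K=[0.5846; -0.1496]  nu=[-2.2030]  x^+=[-2.3984, 1.8837]  P^+=[0.3380 0.0508; 0.0508 0.6408]
step 2: x^-=[-2.0472, 2.2297]  P^-=[0.3909 0.0037; 0.0037 1.0790]  S=[0.9969]  K=[0.3913; -0.2236]  nu=[0.1054]  x^+=[-2.0059, 2.2061]  P^+=[0.2382 0.0909; 0.0909 1.0291]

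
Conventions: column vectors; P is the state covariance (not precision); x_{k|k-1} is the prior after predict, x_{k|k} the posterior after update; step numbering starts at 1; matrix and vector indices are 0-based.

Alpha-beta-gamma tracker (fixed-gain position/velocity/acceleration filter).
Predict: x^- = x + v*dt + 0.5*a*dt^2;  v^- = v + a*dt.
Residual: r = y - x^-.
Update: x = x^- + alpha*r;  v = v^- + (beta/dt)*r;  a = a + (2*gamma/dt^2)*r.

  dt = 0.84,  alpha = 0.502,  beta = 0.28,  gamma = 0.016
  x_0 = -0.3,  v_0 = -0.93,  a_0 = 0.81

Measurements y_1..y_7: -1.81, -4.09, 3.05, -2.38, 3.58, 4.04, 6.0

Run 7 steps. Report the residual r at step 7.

resid = -1.4141

step 1: x_pred=-0.7954  r=-1.0146  x^+=-1.3047  v^+=-0.5878  a^+=0.7640
step 2: x_pred=-1.5290  r=-2.5610  x^+=-2.8146  v^+=-0.7997  a^+=0.6478
step 3: x_pred=-3.2578  r=6.3078  x^+=-0.0913  v^+=1.8471  a^+=0.9339
step 4: x_pred=1.7897  r=-4.1697  x^+=-0.3035  v^+=1.2416  a^+=0.7448
step 5: x_pred=1.0023  r=2.5777  x^+=2.2963  v^+=2.7265  a^+=0.8617
step 6: x_pred=4.8906  r=-0.8506  x^+=4.4636  v^+=3.1668  a^+=0.8231
step 7: x_pred=7.4141  r=-1.4141  x^+=6.7042  v^+=3.3869  a^+=0.7590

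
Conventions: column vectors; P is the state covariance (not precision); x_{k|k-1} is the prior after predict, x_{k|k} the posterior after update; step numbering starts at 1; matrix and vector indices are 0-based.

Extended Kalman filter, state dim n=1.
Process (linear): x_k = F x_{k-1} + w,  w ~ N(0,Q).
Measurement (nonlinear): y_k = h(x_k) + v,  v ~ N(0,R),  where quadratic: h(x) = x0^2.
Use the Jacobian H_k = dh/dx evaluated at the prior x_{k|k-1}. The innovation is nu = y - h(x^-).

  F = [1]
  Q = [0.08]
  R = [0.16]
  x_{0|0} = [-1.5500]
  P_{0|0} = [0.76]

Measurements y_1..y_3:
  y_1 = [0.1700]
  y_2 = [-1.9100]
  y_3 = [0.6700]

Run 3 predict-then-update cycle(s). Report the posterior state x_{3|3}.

x_post = [0.2601]

step 1: x^-=[-1.5500]  P^-=[0.8400]  H_jac=[-3.1000]  S=[8.2324]  K=[-0.3163]  nu=[-2.2325]  x^+=[-0.8438]  P^+=[0.0163]
step 2: x^-=[-0.8438]  P^-=[0.0963]  H_jac=[-1.6877]  S=[0.4344]  K=[-0.3743]  nu=[-2.6221]  x^+=[0.1375]  P^+=[0.0355]
step 3: x^-=[0.1375]  P^-=[0.1155]  H_jac=[0.2750]  S=[0.1687]  K=[0.1882]  nu=[0.6511]  x^+=[0.2601]  P^+=[0.1095]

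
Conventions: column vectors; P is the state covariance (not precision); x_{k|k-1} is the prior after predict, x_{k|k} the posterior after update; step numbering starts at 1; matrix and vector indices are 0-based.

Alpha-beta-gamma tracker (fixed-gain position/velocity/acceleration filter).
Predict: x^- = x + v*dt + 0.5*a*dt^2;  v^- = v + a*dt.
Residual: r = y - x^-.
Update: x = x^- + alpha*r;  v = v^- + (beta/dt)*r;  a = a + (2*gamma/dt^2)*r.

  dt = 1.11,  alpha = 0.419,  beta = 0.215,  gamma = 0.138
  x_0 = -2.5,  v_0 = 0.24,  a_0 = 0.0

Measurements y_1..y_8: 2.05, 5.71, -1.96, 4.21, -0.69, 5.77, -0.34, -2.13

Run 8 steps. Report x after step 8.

x_post = -5.1099

step 1: x_pred=-2.2336  r=4.2836  x^+=-0.4388  v^+=1.0697  a^+=0.9596
step 2: x_pred=1.3397  r=4.3703  x^+=3.1709  v^+=2.9813  a^+=1.9385
step 3: x_pred=7.6744  r=-9.6344  x^+=3.6376  v^+=3.2670  a^+=-0.2196
step 4: x_pred=7.1286  r=-2.9186  x^+=5.9057  v^+=2.4579  a^+=-0.8734
step 5: x_pred=8.0958  r=-8.7858  x^+=4.4146  v^+=-0.2134  a^+=-2.8415
step 6: x_pred=2.4272  r=3.3428  x^+=3.8278  v^+=-2.7200  a^+=-2.0927
step 7: x_pred=-0.4806  r=0.1406  x^+=-0.4217  v^+=-5.0157  a^+=-2.0612
step 8: x_pred=-7.2589  r=5.1289  x^+=-5.1099  v^+=-6.3102  a^+=-0.9123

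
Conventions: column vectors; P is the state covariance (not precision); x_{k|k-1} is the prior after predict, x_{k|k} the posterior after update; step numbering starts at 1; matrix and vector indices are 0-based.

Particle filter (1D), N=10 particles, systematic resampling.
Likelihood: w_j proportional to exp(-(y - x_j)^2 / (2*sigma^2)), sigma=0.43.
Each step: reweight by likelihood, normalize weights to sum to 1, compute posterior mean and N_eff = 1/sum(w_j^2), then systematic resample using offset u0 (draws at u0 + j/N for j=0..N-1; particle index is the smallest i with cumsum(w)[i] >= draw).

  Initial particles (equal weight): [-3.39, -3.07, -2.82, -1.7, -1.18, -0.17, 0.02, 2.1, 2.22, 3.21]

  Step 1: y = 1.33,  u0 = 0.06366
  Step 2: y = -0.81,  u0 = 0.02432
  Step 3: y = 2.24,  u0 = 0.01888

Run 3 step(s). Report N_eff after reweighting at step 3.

step 1: w=[0.0000, 0.0000, 0.0000, 0.0000, 0.0000, 0.0069, 0.0292, 0.6086, 0.3551, 0.0002]  mean=2.0665  Neff=2.0105  idx=[7, 7, 7, 7, 7, 7, 8, 8, 8, 8]
step 2: w=[0.1519, 0.1519, 0.1519, 0.1519, 0.1519, 0.1519, 0.0221, 0.0221, 0.0221, 0.0221]  mean=2.1106  Neff=7.1200  idx=[0, 0, 1, 2, 2, 3, 4, 4, 5, 6]
step 3: w=[0.0995, 0.0995, 0.0995, 0.0995, 0.0995, 0.0995, 0.0995, 0.0995, 0.0995, 0.1048]  mean=2.1126  Neff=9.9975  idx=[0, 1, 2, 3, 4, 5, 6, 7, 8, 9]

N_eff = 9.9975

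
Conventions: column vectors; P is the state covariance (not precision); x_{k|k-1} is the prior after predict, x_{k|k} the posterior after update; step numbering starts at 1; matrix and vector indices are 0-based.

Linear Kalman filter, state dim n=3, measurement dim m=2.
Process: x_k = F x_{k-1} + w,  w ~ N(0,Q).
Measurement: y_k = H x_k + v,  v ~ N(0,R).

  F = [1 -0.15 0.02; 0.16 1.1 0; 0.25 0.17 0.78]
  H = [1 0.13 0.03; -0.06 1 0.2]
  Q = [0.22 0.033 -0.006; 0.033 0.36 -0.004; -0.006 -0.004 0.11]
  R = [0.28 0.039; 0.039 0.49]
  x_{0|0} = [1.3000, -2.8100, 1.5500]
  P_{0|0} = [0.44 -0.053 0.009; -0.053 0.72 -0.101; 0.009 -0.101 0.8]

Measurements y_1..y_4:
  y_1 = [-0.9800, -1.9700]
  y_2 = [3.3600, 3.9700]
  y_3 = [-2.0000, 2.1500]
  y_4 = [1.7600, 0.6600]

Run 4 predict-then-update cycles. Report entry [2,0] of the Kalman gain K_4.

K[2,0] = 0.0885

step 1: x^-=[1.7525, -2.8830, 1.0563]  P^-=[0.6934 -0.0746 0.1096; -0.0746 1.2238 0.0467; 0.1096 0.0467 0.6172]  S=[0.9822 0.1105; 0.1105 1.7660]  K=[0.7105 -0.0979; 0.0086 0.7003; 0.1271 0.0847]  nu=[-2.3894, 0.8069]  x^+=[-0.0240, -2.3386, 0.8208]  P^+=[0.1961 -0.0145 0.0303; -0.0145 0.3564 -0.0690; 0.0303 -0.0690 0.5863]
step 2: x^-=[0.3432, -2.5763, 0.2367]  P^-=[0.4303 -0.0115 0.0728; -0.0115 0.7911 0.0107; 0.0728 0.0107 0.4816]  S=[0.7256 0.1225; 0.1225 1.3059]  K=[0.6066 -0.0743; 0.0241 0.6057; 0.1106 0.0682]  nu=[3.3446, 6.5196]  x^+=[1.8873, 1.4534, 1.0512]  P^+=[0.1672 -0.0081 0.0267; -0.0081 0.3080 -0.0536; 0.0267 -0.0536 0.4648]
step 3: x^-=[1.6903, 1.9007, 1.5388]  P^-=[0.3981 -0.0008 0.0611; -0.0008 0.7341 0.0152; 0.0611 0.0152 0.4076]  S=[0.6945 0.1251; 0.1251 1.2465]  K=[0.5882 -0.0691; 0.0309 0.5883; 0.0968 0.0649]  nu=[-3.9835, 0.0430]  x^+=[-0.6558, 1.8030, 1.1561]  P^+=[0.1621 -0.0058 0.0232; -0.0058 0.2975 -0.0419; 0.0232 -0.0419 0.3943]
step 4: x^-=[-0.9031, 1.8784, 1.0443]  P^-=[0.3918 0.0027 0.0553; 0.0027 0.7221 0.0233; 0.0553 0.0233 0.3661]  S=[0.6886 0.1265; 0.1265 1.2358]  K=[0.5844 -0.0677; 0.0339 0.5845; 0.0885 0.0664]  nu=[2.3876, -1.4814]  x^+=[0.5925, 1.0935, 1.1572]  P^+=[0.1610 -0.0049 0.0211; -0.0049 0.2941 -0.0335; 0.0211 -0.0335 0.3537]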